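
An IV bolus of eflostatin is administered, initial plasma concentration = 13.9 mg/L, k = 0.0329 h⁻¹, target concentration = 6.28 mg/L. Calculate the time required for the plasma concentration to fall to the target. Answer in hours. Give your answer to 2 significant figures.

t = ln(C₀ / C) / k = ln(13.90 / 6.28) / 0.03290
  = ln(2.213) / 0.03290 = 0.7943 / 0.03290 = 24.14 h

24 h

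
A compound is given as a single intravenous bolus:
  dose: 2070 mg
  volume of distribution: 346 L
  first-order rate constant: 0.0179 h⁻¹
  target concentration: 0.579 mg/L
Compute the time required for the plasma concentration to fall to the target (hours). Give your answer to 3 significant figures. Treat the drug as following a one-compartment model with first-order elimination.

C₀ = Dose / Vd = 2070 / 346 = 5.983 mg/L
t = ln(C₀ / C) / k = ln(5.983 / 0.579) / 0.01790
  = ln(10.33) / 0.01790 = 2.335 / 0.01790 = 130.4 h

130 h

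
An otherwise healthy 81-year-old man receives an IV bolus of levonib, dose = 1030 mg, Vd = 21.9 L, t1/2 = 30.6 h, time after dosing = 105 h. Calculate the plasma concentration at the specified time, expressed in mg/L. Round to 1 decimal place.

4.4 mg/L

C₀ = Dose / Vd = 1030 / 21.9 = 47.03 mg/L
k = ln2 / t½ = 0.693147 / 30.6 = 0.02265 h⁻¹
C = C₀ · e^(−k·t) = 47.03 × e^(−0.02265 × 105)
  = 47.03 × 0.09271 = 4.360 mg/L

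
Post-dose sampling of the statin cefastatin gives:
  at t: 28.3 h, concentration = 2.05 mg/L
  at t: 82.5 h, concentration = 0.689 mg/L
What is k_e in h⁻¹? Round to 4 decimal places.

0.0201 h⁻¹

k = ln(C₁/C₂) / (t₂ − t₁) = ln(2.05/0.689) / (82.5 − 28.3)
  = 1.090 / 54.20 = 0.02011 h⁻¹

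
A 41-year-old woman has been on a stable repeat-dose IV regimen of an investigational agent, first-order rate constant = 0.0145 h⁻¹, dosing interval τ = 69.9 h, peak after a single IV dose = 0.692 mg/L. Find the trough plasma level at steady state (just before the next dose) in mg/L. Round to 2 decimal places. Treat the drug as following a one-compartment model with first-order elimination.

e^(−kτ) = e^(−0.01450 × 69.9) = 0.3629
Accumulation ratio R = 1 / (1 − e^(−kτ)) = 1 / (1 − 0.3629) = 1.570
Steady-state trough = C₀ × R × e^(−kτ) = 0.692 × 1.570 × 0.3629 = 0.3943 mg/L

0.39 mg/L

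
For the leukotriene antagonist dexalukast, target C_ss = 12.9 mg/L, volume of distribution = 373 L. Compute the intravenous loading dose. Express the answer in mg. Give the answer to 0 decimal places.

4812 mg

LD = Css × Vd = 12.9 × 373 = 4812 mg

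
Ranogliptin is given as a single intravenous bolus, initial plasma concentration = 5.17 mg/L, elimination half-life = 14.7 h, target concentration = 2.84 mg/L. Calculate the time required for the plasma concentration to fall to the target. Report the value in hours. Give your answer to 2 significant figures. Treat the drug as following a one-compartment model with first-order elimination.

k = ln2 / t½ = 0.693147 / 14.7 = 0.04715 h⁻¹
t = ln(C₀ / C) / k = ln(5.170 / 2.84) / 0.04715
  = ln(1.820) / 0.04715 = 0.5988 / 0.04715 = 12.70 h

13 h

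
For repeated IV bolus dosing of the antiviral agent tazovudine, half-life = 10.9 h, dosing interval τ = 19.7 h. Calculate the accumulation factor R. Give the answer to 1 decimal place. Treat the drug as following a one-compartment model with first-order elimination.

1.4

k = ln2 / t½ = 0.693147 / 10.9 = 0.06359 h⁻¹
e^(−kτ) = e^(−0.06359 × 19.7) = 0.2857
Accumulation ratio R = 1 / (1 − e^(−kτ)) = 1 / (1 − 0.2857) = 1.400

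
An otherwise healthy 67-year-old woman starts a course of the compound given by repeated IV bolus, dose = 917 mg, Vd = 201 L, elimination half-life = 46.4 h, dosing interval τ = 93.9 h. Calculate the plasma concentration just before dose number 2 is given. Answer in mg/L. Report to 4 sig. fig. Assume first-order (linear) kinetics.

C₀ per dose = Dose / Vd = 917 / 201 = 4.562 mg/L
k = ln2 / t½ = 0.693147 / 46.4 = 0.01494 h⁻¹
Fraction remaining after one interval: r = e^(−kτ) = e^(−0.01494 × 93.9) = 0.2459
Before dose 2, 1 dose has been given (aged 1τ).
C_trough = C₀ × r = 4.562 × 0.2459 = 1.122 mg/L

1.122 mg/L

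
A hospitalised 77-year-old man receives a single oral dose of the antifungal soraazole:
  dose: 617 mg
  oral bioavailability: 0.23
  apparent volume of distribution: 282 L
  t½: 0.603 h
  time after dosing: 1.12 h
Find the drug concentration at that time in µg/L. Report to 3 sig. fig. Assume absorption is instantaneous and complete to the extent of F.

Amount reaching circulation = F × Dose = 0.23 × 617.0 = 141.9 mg
C₀ = F·Dose / Vd = 141.9 / 282 = 0.5032 mg/L
k = ln2 / t½ = 0.693147 / 0.603 = 1.149 h⁻¹
C = C₀ · e^(−k·t) = 0.5032 × e^(−1.149 × 1.12)
  = 0.5032 × 0.2761 = 0.1389 mg/L
Convert: 0.1389 mg/L × 1000 = 138.9 µg/L

139 µg/L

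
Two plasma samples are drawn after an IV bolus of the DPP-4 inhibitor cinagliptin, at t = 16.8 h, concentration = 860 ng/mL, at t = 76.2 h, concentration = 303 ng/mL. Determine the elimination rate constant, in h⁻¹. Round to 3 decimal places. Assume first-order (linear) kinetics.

k = ln(C₁/C₂) / (t₂ − t₁) = ln(860/303) / (76.2 − 16.8)
  = 1.043 / 59.40 = 0.01756 h⁻¹

0.018 h⁻¹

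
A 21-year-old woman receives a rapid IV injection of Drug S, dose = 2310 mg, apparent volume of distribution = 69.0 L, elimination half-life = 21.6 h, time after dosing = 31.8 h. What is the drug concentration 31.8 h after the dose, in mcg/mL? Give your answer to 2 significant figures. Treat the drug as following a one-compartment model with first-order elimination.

C₀ = Dose / Vd = 2310 / 69.0 = 33.48 mg/L
k = ln2 / t½ = 0.693147 / 21.6 = 0.03209 h⁻¹
C = C₀ · e^(−k·t) = 33.48 × e^(−0.03209 × 31.8)
  = 33.48 × 0.3604 = 12.07 mg/L
(12.07 mg/L = 12.07 mcg/mL)

12 mcg/mL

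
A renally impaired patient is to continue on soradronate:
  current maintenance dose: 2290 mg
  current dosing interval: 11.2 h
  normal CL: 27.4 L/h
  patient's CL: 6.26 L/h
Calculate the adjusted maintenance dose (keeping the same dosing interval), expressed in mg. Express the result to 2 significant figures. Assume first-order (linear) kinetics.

520 mg

To keep the same average steady-state level, dosing rate must scale with clearance.
CL ratio = 6.26 / 27.4 = 0.2285
New dose (same interval) = 2290 × 0.2285 = 523.3 mg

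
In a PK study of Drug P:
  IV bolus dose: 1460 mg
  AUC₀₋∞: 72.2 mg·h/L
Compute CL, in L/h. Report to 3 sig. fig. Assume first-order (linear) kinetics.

20.2 L/h

CL = Dose / AUC = 1460 / 72.2 = 20.22 L/h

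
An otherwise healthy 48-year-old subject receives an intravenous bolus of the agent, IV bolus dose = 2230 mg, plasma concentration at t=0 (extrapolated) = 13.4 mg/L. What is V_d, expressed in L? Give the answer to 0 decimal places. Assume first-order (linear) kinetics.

Vd = Dose / C₀ = 2230 / 13.4 = 166.4 L

166 L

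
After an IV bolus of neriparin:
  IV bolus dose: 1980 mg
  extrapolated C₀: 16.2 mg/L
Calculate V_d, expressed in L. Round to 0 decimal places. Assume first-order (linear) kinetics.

Vd = Dose / C₀ = 1980 / 16.2 = 122.2 L

122 L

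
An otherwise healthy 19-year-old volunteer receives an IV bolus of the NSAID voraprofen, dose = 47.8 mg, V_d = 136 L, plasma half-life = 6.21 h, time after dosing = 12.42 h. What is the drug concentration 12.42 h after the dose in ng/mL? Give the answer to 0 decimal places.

C₀ = Dose / Vd = 47.80 / 136 = 0.3515 mg/L
k = ln2 / t½ = 0.693147 / 6.21 = 0.1116 h⁻¹
t / t½ = 12.42 / 6.21 = 2 half-lives
C = C₀ × (1/2)^2 = 0.3515 × 0.2500 = 0.08788 mg/L
Convert: 0.08788 mg/L × 1000 = 87.88 ng/mL

88 ng/mL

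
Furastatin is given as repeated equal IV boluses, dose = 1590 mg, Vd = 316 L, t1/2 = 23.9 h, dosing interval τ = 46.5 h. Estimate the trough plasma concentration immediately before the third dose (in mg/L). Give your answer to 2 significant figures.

C₀ per dose = Dose / Vd = 1590 / 316 = 5.032 mg/L
k = ln2 / t½ = 0.693147 / 23.9 = 0.02900 h⁻¹
Fraction remaining after one interval: r = e^(−kτ) = e^(−0.02900 × 46.5) = 0.2596
Before dose 3, 2 doses have been given (aged 1τ, 2τ).
C_trough = C₀ × (r + r²) = 5.032 × (0.2596 + 0.06739) = 1.645 mg/L

1.6 mg/L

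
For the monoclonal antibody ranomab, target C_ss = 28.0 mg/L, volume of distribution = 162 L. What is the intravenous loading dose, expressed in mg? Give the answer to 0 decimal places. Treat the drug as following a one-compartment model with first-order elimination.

LD = Css × Vd = 28.0 × 162 = 4536 mg

4536 mg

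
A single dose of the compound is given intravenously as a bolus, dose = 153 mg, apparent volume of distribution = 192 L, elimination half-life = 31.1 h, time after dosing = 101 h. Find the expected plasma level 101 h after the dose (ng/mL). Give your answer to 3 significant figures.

C₀ = Dose / Vd = 153.0 / 192 = 0.7969 mg/L
k = ln2 / t½ = 0.693147 / 31.1 = 0.02229 h⁻¹
C = C₀ · e^(−k·t) = 0.7969 × e^(−0.02229 × 101)
  = 0.7969 × 0.1053 = 0.08391 mg/L
Convert: 0.08391 mg/L × 1000 = 83.91 ng/mL

83.9 ng/mL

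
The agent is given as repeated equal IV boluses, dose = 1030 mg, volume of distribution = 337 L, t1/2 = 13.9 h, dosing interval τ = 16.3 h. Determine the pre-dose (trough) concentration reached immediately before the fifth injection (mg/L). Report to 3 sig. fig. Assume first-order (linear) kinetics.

C₀ per dose = Dose / Vd = 1030 / 337 = 3.056 mg/L
k = ln2 / t½ = 0.693147 / 13.9 = 0.04987 h⁻¹
Fraction remaining after one interval: r = e^(−kτ) = e^(−0.04987 × 16.3) = 0.4436
Before dose 5, 4 doses have been given (aged 1τ, 2τ, 3τ, 4τ).
C_trough = C₀ × (r + r² + … + r^4) = C₀ × r(1−r^4)/(1−r)
        = 3.056 × 0.4436 × (1 − 0.03872) / (1 − 0.4436) = 2.342 mg/L

2.34 mg/L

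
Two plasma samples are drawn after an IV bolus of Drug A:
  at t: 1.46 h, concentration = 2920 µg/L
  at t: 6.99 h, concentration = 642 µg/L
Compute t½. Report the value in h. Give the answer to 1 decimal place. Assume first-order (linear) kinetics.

2.5 h

k = ln(C₁/C₂) / (t₂ − t₁) = ln(2920/642) / (6.99 − 1.46)
  = 1.515 / 5.530 = 0.2740 h⁻¹
t½ = ln2 / k = 0.693147 / 0.2740 = 2.530 h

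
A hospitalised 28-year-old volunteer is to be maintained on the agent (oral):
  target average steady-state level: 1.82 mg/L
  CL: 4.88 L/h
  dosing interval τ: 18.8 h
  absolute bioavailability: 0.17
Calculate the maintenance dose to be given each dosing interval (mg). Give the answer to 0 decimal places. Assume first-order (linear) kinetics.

At steady state, F × (Dose/τ) = Css × CL.
Dose = Css × CL × τ / F = 1.82 × 4.880 × 18.8 / 0.17 = 982.2 mg

982 mg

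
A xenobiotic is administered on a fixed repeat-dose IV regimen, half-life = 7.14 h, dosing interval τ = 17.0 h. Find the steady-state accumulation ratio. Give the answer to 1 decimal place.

1.2

k = ln2 / t½ = 0.693147 / 7.14 = 0.09708 h⁻¹
e^(−kτ) = e^(−0.09708 × 17.0) = 0.1920
Accumulation ratio R = 1 / (1 − e^(−kτ)) = 1 / (1 − 0.1920) = 1.238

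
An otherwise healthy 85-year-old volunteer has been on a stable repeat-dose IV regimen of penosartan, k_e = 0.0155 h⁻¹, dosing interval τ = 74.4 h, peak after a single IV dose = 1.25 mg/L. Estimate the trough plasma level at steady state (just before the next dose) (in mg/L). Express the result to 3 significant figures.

0.576 mg/L

e^(−kτ) = e^(−0.01550 × 74.4) = 0.3156
Accumulation ratio R = 1 / (1 − e^(−kτ)) = 1 / (1 − 0.3156) = 1.461
Steady-state trough = C₀ × R × e^(−kτ) = 1.25 × 1.461 × 0.3156 = 0.5764 mg/L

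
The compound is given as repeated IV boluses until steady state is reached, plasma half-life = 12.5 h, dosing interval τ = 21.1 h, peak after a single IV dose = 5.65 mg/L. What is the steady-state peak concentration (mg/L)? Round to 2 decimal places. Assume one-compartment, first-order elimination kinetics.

k = ln2 / t½ = 0.693147 / 12.5 = 0.05545 h⁻¹
e^(−kτ) = e^(−0.05545 × 21.1) = 0.3104
Accumulation ratio R = 1 / (1 − e^(−kτ)) = 1 / (1 − 0.3104) = 1.450
Steady-state peak = C₀ × R = 5.65 × 1.450 = 8.193 mg/L

8.19 mg/L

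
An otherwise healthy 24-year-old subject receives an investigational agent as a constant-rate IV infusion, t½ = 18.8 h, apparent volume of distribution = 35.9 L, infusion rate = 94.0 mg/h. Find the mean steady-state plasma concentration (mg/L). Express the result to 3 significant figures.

k = ln2 / t½ = 0.693147 / 18.8 = 0.03687 h⁻¹
CL = k × Vd = 0.03687 × 35.9 = 1.324 L/h
At steady state Css = R₀ / CL = 94.0 / 1.324 = 71.00 mg/L

71.0 mg/L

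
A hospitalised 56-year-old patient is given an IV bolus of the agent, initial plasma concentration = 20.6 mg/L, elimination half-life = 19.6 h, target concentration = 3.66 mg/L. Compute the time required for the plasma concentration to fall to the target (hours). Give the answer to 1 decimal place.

k = ln2 / t½ = 0.693147 / 19.6 = 0.03536 h⁻¹
t = ln(C₀ / C) / k = ln(20.60 / 3.66) / 0.03536
  = ln(5.628) / 0.03536 = 1.728 / 0.03536 = 48.87 h

48.9 h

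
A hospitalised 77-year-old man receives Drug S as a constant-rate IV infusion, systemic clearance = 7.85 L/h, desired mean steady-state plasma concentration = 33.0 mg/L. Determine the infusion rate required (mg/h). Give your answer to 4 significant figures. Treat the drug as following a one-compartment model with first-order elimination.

At steady state, infusion rate R₀ = Css × CL = 33.0 × 7.850 = 259.1 mg/h

259.1 mg/h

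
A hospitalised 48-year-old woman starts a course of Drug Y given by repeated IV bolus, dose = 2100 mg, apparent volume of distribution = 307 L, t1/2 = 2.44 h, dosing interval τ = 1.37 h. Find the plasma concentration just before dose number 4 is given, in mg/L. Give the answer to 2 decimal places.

C₀ per dose = Dose / Vd = 2100 / 307 = 6.840 mg/L
k = ln2 / t½ = 0.693147 / 2.44 = 0.2841 h⁻¹
Fraction remaining after one interval: r = e^(−kτ) = e^(−0.2841 × 1.37) = 0.6776
Before dose 4, 3 doses have been given (aged 1τ, 2τ, 3τ).
C_trough = C₀ × (r + r² + … + r^3) = C₀ × r(1−r^3)/(1−r)
        = 6.840 × 0.6776 × (1 − 0.3111) / (1 − 0.6776) = 9.904 mg/L

9.90 mg/L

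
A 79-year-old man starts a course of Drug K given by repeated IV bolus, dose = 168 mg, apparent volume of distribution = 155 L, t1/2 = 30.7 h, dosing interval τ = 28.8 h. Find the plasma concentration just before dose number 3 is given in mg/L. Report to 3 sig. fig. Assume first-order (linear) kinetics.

C₀ per dose = Dose / Vd = 168 / 155 = 1.084 mg/L
k = ln2 / t½ = 0.693147 / 30.7 = 0.02258 h⁻¹
Fraction remaining after one interval: r = e^(−kτ) = e^(−0.02258 × 28.8) = 0.5219
Before dose 3, 2 doses have been given (aged 1τ, 2τ).
C_trough = C₀ × (r + r²) = 1.084 × (0.5219 + 0.2724) = 0.8610 mg/L

0.861 mg/L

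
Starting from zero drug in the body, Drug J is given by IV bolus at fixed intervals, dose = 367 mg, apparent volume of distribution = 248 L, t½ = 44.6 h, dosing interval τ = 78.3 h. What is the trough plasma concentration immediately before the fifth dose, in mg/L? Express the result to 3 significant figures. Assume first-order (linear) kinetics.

0.618 mg/L

C₀ per dose = Dose / Vd = 367 / 248 = 1.480 mg/L
k = ln2 / t½ = 0.693147 / 44.6 = 0.01554 h⁻¹
Fraction remaining after one interval: r = e^(−kτ) = e^(−0.01554 × 78.3) = 0.2962
Before dose 5, 4 doses have been given (aged 1τ, 2τ, 3τ, 4τ).
C_trough = C₀ × (r + r² + … + r^4) = C₀ × r(1−r^4)/(1−r)
        = 1.480 × 0.2962 × (1 − 0.007697) / (1 − 0.2962) = 0.6181 mg/L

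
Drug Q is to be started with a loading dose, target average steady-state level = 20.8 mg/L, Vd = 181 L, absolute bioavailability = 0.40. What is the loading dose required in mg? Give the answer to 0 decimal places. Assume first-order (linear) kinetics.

9412 mg

LD = Css × Vd / F = 20.8 × 181 / 0.40 = 9412 mg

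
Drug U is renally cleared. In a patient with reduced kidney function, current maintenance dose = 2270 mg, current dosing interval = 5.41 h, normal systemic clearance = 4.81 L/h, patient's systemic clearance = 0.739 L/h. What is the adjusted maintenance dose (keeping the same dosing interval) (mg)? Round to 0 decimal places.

349 mg

To keep the same average steady-state level, dosing rate must scale with clearance.
CL ratio = 0.739 / 4.81 = 0.1536
New dose (same interval) = 2270 × 0.1536 = 348.7 mg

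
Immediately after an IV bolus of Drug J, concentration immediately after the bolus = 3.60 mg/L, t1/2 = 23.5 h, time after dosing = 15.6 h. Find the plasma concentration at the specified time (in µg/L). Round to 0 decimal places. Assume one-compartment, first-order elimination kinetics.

k = ln2 / t½ = 0.693147 / 23.5 = 0.02950 h⁻¹
C = C₀ · e^(−k·t) = 3.600 × e^(−0.02950 × 15.6)
  = 3.600 × 0.6312 = 2.272 mg/L
Convert: 2.272 mg/L × 1000 = 2272 µg/L

2272 µg/L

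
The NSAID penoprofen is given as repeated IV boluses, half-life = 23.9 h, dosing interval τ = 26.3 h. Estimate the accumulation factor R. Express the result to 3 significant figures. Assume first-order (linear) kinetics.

1.87

k = ln2 / t½ = 0.693147 / 23.9 = 0.02900 h⁻¹
e^(−kτ) = e^(−0.02900 × 26.3) = 0.4664
Accumulation ratio R = 1 / (1 − e^(−kτ)) = 1 / (1 − 0.4664) = 1.874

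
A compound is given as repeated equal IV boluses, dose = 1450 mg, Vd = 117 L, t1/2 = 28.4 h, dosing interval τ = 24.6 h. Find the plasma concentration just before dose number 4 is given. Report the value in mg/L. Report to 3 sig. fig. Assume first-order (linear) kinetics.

12.6 mg/L

C₀ per dose = Dose / Vd = 1450 / 117 = 12.39 mg/L
k = ln2 / t½ = 0.693147 / 28.4 = 0.02441 h⁻¹
Fraction remaining after one interval: r = e^(−kτ) = e^(−0.02441 × 24.6) = 0.5485
Before dose 4, 3 doses have been given (aged 1τ, 2τ, 3τ).
C_trough = C₀ × (r + r² + … + r^3) = C₀ × r(1−r^3)/(1−r)
        = 12.39 × 0.5485 × (1 − 0.1650) / (1 − 0.5485) = 12.57 mg/L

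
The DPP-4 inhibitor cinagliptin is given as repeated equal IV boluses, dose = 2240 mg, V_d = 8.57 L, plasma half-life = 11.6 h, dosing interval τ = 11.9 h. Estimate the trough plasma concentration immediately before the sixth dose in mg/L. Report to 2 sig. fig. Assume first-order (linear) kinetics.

C₀ per dose = Dose / Vd = 2240 / 8.57 = 261.4 mg/L
k = ln2 / t½ = 0.693147 / 11.6 = 0.05975 h⁻¹
Fraction remaining after one interval: r = e^(−kτ) = e^(−0.05975 × 11.9) = 0.4911
Before dose 6, 5 doses have been given (aged 1τ, 2τ, 3τ, 4τ, 5τ).
C_trough = C₀ × (r + r² + … + r^5) = C₀ × r(1−r^5)/(1−r)
        = 261.4 × 0.4911 × (1 − 0.02857) / (1 − 0.4911) = 245.0 mg/L

250 mg/L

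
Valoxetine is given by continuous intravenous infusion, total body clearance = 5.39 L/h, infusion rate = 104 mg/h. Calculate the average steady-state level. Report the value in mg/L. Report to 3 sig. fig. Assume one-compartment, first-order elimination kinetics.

At steady state Css = R₀ / CL = 104 / 5.390 = 19.29 mg/L

19.3 mg/L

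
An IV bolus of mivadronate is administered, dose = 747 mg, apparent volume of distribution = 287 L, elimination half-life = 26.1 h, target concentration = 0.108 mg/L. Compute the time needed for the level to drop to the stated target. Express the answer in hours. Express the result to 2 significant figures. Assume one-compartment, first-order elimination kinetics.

C₀ = Dose / Vd = 747.0 / 287 = 2.603 mg/L
k = ln2 / t½ = 0.693147 / 26.1 = 0.02656 h⁻¹
t = ln(C₀ / C) / k = ln(2.603 / 0.108) / 0.02656
  = ln(24.10) / 0.02656 = 3.182 / 0.02656 = 119.8 h

120 h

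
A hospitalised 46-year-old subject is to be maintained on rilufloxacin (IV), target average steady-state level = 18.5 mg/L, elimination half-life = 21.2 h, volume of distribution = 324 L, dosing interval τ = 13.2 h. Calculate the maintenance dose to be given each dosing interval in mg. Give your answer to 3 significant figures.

2590 mg

k = ln2 / t½ = 0.693147 / 21.2 = 0.03270 h⁻¹
CL = k × Vd = 0.03270 × 324 = 10.59 L/h
At steady state, Dose/τ = Css × CL.
Dose = Css × CL × τ = 18.5 × 10.59 × 13.2 = 2586 mg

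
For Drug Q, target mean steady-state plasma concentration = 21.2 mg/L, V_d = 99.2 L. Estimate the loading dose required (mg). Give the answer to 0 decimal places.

LD = Css × Vd = 21.2 × 99.2 = 2103 mg

2103 mg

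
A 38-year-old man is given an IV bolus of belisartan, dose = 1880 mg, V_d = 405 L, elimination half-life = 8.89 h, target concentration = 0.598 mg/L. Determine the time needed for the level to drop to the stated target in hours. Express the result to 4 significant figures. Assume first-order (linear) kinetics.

C₀ = Dose / Vd = 1880 / 405 = 4.642 mg/L
k = ln2 / t½ = 0.693147 / 8.89 = 0.07797 h⁻¹
t = ln(C₀ / C) / k = ln(4.642 / 0.598) / 0.07797
  = ln(7.763) / 0.07797 = 2.049 / 0.07797 = 26.28 h

26.28 h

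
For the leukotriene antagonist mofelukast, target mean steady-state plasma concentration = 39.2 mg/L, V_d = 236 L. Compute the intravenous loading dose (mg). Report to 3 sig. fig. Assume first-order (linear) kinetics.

LD = Css × Vd = 39.2 × 236 = 9251 mg

9250 mg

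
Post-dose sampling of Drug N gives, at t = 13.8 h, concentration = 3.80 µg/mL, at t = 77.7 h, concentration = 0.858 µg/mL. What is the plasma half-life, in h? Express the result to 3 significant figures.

29.8 h

k = ln(C₁/C₂) / (t₂ − t₁) = ln(3.80/0.858) / (77.7 − 13.8)
  = 1.488 / 63.90 = 0.02329 h⁻¹
t½ = ln2 / k = 0.693147 / 0.02329 = 29.76 h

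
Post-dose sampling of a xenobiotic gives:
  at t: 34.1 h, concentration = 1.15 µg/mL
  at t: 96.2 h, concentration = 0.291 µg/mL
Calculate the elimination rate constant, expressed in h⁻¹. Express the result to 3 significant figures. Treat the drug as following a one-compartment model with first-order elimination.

0.0221 h⁻¹

k = ln(C₁/C₂) / (t₂ − t₁) = ln(1.15/0.291) / (96.2 − 34.1)
  = 1.374 / 62.10 = 0.02213 h⁻¹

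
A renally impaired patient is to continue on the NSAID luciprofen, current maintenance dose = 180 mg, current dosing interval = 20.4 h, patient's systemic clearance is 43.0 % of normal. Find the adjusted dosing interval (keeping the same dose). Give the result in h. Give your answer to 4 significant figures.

47.44 h

To keep the same average steady-state level, dosing rate must scale with clearance.
CL ratio = 43.0 / 100 = 0.4300
New interval (same dose) = 20.4 / 0.4300 = 47.44 h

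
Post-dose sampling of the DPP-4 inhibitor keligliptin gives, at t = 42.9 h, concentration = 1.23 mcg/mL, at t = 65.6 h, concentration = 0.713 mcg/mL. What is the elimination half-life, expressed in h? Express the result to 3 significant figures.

k = ln(C₁/C₂) / (t₂ − t₁) = ln(1.23/0.713) / (65.6 − 42.9)
  = 0.5453 / 22.70 = 0.02402 h⁻¹
t½ = ln2 / k = 0.693147 / 0.02402 = 28.86 h

28.9 h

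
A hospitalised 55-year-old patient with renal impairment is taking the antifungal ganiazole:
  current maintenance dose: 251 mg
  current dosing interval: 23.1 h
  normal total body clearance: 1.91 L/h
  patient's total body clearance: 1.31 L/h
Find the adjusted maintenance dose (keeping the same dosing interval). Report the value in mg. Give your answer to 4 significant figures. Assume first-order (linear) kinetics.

172.2 mg

To keep the same average steady-state level, dosing rate must scale with clearance.
CL ratio = 1.31 / 1.91 = 0.6859
New dose (same interval) = 251 × 0.6859 = 172.2 mg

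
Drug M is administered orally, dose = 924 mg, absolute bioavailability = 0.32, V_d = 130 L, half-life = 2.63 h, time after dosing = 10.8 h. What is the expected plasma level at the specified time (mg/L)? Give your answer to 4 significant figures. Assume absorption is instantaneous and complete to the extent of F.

0.1320 mg/L

Amount reaching circulation = F × Dose = 0.32 × 924.0 = 295.7 mg
C₀ = F·Dose / Vd = 295.7 / 130 = 2.275 mg/L
k = ln2 / t½ = 0.693147 / 2.63 = 0.2636 h⁻¹
C = C₀ · e^(−k·t) = 2.275 × e^(−0.2636 × 10.8)
  = 2.275 × 0.05803 = 0.1320 mg/L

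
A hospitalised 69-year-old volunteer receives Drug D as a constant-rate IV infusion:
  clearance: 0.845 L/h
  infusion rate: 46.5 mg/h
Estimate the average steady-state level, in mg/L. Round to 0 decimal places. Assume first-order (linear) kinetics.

At steady state Css = R₀ / CL = 46.5 / 0.8450 = 55.03 mg/L

55 mg/L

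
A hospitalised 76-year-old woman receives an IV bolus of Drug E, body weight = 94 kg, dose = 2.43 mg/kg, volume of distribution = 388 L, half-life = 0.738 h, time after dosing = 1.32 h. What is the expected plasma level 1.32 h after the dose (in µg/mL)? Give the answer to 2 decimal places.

0.17 µg/mL

Total dose = 2.43 × 94 = 228.4 mg
C₀ = Dose / Vd = 228.4 / 388 = 0.5887 mg/L
k = ln2 / t½ = 0.693147 / 0.738 = 0.9392 h⁻¹
C = C₀ · e^(−k·t) = 0.5887 × e^(−0.9392 × 1.32)
  = 0.5887 × 0.2895 = 0.1704 mg/L
(0.1704 mg/L = 0.1704 µg/mL)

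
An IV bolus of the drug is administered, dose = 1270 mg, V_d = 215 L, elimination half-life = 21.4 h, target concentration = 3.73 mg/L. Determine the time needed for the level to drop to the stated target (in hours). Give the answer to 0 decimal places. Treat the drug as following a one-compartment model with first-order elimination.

14 h

C₀ = Dose / Vd = 1270 / 215 = 5.907 mg/L
k = ln2 / t½ = 0.693147 / 21.4 = 0.03239 h⁻¹
t = ln(C₀ / C) / k = ln(5.907 / 3.73) / 0.03239
  = ln(1.584) / 0.03239 = 0.4600 / 0.03239 = 14.20 h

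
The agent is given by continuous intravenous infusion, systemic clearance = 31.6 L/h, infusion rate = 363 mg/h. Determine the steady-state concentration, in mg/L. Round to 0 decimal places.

11 mg/L

At steady state Css = R₀ / CL = 363 / 31.60 = 11.49 mg/L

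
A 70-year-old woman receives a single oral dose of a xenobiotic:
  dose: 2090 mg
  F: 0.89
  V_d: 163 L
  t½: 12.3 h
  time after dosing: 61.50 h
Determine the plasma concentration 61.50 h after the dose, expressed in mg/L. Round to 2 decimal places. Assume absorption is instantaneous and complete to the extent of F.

Amount reaching circulation = F × Dose = 0.89 × 2090 = 1860 mg
C₀ = F·Dose / Vd = 1860 / 163 = 11.41 mg/L
k = ln2 / t½ = 0.693147 / 12.3 = 0.05635 h⁻¹
t / t½ = 61.50 / 12.3 = 5 half-lives
C = C₀ × (1/2)^5 = 11.41 × 0.03125 = 0.3566 mg/L

0.36 mg/L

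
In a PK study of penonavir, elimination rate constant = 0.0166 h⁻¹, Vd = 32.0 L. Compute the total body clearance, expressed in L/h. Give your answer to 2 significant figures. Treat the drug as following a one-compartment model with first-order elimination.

0.53 L/h

CL = k × Vd = 0.0166 × 32.0 = 0.5312 L/h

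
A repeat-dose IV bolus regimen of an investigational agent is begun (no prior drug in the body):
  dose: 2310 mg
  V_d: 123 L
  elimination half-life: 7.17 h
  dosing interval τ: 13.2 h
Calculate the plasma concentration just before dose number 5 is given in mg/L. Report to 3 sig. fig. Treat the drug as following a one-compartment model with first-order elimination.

7.23 mg/L

C₀ per dose = Dose / Vd = 2310 / 123 = 18.78 mg/L
k = ln2 / t½ = 0.693147 / 7.17 = 0.09667 h⁻¹
Fraction remaining after one interval: r = e^(−kτ) = e^(−0.09667 × 13.2) = 0.2791
Before dose 5, 4 doses have been given (aged 1τ, 2τ, 3τ, 4τ).
C_trough = C₀ × (r + r² + … + r^4) = C₀ × r(1−r^4)/(1−r)
        = 18.78 × 0.2791 × (1 − 0.006068) / (1 − 0.2791) = 7.227 mg/L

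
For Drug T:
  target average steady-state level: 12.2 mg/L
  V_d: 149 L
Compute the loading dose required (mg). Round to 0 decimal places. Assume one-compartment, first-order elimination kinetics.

LD = Css × Vd = 12.2 × 149 = 1818 mg

1818 mg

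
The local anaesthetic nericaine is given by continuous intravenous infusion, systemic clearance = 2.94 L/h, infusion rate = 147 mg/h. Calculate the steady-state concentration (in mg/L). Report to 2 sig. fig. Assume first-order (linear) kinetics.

At steady state Css = R₀ / CL = 147 / 2.940 = 50.00 mg/L

50 mg/L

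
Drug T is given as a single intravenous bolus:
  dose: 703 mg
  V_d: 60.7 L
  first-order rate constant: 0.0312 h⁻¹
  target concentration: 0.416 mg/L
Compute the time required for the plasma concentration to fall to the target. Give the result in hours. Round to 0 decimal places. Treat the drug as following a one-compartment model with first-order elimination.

107 h

C₀ = Dose / Vd = 703.0 / 60.7 = 11.58 mg/L
t = ln(C₀ / C) / k = ln(11.58 / 0.416) / 0.03120
  = ln(27.84) / 0.03120 = 3.326 / 0.03120 = 106.6 h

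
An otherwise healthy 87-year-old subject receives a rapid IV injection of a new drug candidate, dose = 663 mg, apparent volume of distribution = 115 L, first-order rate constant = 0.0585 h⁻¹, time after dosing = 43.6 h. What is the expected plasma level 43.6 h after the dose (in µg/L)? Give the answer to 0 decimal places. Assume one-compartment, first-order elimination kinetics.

C₀ = Dose / Vd = 663.0 / 115 = 5.765 mg/L
C = C₀ · e^(−k·t) = 5.765 × e^(−0.05850 × 43.6)
  = 5.765 × 0.07803 = 0.4498 mg/L
Convert: 0.4498 mg/L × 1000 = 449.8 µg/L

450 µg/L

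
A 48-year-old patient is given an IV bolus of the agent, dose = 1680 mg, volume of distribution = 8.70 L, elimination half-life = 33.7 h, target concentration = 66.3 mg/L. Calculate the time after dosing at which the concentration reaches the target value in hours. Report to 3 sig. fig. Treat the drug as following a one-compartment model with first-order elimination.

52.0 h

C₀ = Dose / Vd = 1680 / 8.70 = 193.1 mg/L
k = ln2 / t½ = 0.693147 / 33.7 = 0.02057 h⁻¹
t = ln(C₀ / C) / k = ln(193.1 / 66.3) / 0.02057
  = ln(2.913) / 0.02057 = 1.069 / 0.02057 = 51.97 h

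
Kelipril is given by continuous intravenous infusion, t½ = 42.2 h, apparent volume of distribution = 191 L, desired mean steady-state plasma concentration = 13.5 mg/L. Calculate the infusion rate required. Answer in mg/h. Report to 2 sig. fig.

k = ln2 / t½ = 0.693147 / 42.2 = 0.01643 h⁻¹
CL = k × Vd = 0.01643 × 191 = 3.138 L/h
At steady state, infusion rate R₀ = Css × CL = 13.5 × 3.138 = 42.36 mg/h

42 mg/h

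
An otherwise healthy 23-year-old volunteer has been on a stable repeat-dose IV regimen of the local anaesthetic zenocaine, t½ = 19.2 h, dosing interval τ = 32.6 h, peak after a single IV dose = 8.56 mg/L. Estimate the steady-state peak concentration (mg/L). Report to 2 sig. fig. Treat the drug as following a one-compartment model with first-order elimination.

12 mg/L

k = ln2 / t½ = 0.693147 / 19.2 = 0.03610 h⁻¹
e^(−kτ) = e^(−0.03610 × 32.6) = 0.3082
Accumulation ratio R = 1 / (1 − e^(−kτ)) = 1 / (1 − 0.3082) = 1.446
Steady-state peak = C₀ × R = 8.56 × 1.446 = 12.38 mg/L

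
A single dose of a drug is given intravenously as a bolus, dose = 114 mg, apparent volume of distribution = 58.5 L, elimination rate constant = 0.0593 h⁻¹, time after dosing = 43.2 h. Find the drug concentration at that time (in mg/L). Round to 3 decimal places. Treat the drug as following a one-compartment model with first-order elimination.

0.150 mg/L

C₀ = Dose / Vd = 114.0 / 58.5 = 1.949 mg/L
C = C₀ · e^(−k·t) = 1.949 × e^(−0.05930 × 43.2)
  = 1.949 × 0.07717 = 0.1504 mg/L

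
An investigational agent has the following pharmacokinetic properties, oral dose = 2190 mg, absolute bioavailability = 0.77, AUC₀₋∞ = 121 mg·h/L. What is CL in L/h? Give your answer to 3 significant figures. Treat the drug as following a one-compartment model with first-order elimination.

CL = F·Dose / AUC = 0.77 × 2190 / 121 = 13.94 L/h

13.9 L/h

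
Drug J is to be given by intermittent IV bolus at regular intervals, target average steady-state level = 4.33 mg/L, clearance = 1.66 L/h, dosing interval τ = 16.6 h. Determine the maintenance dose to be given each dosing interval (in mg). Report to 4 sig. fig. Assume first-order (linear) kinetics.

At steady state, Dose/τ = Css × CL.
Dose = Css × CL × τ = 4.33 × 1.660 × 16.6 = 119.3 mg

119.3 mg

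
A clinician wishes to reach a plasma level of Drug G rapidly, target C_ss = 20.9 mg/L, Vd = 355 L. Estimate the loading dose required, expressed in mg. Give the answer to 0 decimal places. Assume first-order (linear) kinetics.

7420 mg

LD = Css × Vd = 20.9 × 355 = 7420 mg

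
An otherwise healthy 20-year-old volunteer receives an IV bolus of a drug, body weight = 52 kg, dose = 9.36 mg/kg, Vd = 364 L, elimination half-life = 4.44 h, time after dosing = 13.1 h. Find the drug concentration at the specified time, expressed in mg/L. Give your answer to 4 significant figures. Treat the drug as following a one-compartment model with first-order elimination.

Total dose = 9.36 × 52 = 486.7 mg
C₀ = Dose / Vd = 486.7 / 364 = 1.337 mg/L
k = ln2 / t½ = 0.693147 / 4.44 = 0.1561 h⁻¹
C = C₀ · e^(−k·t) = 1.337 × e^(−0.1561 × 13.1)
  = 1.337 × 0.1294 = 0.1730 mg/L

0.1730 mg/L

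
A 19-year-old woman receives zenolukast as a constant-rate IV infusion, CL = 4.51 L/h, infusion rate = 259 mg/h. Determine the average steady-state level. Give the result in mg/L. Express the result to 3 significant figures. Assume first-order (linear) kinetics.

57.4 mg/L

At steady state Css = R₀ / CL = 259 / 4.510 = 57.43 mg/L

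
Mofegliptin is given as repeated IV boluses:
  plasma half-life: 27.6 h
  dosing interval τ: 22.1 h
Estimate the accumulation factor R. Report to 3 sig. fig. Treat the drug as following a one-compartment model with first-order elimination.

2.35

k = ln2 / t½ = 0.693147 / 27.6 = 0.02511 h⁻¹
e^(−kτ) = e^(−0.02511 × 22.1) = 0.5741
Accumulation ratio R = 1 / (1 − e^(−kτ)) = 1 / (1 − 0.5741) = 2.348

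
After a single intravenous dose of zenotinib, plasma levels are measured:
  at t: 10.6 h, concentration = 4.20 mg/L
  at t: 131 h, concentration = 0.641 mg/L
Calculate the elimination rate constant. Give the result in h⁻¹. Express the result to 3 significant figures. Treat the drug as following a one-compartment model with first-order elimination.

0.0156 h⁻¹

k = ln(C₁/C₂) / (t₂ − t₁) = ln(4.20/0.641) / (131 − 10.6)
  = 1.880 / 120.4 = 0.01561 h⁻¹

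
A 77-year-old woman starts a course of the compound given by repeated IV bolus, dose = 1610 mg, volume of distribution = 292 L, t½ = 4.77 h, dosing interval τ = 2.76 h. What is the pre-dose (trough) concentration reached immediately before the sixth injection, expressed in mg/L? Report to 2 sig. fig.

C₀ per dose = Dose / Vd = 1610 / 292 = 5.514 mg/L
k = ln2 / t½ = 0.693147 / 4.77 = 0.1453 h⁻¹
Fraction remaining after one interval: r = e^(−kτ) = e^(−0.1453 × 2.76) = 0.6696
Before dose 6, 5 doses have been given (aged 1τ, 2τ, 3τ, 4τ, 5τ).
C_trough = C₀ × (r + r² + … + r^5) = C₀ × r(1−r^5)/(1−r)
        = 5.514 × 0.6696 × (1 − 0.1346) / (1 − 0.6696) = 9.671 mg/L

9.7 mg/L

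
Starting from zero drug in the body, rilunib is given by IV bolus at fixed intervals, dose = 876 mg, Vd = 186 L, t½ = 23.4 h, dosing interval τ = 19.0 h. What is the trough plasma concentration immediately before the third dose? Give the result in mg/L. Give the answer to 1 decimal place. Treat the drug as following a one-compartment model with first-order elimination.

C₀ per dose = Dose / Vd = 876 / 186 = 4.710 mg/L
k = ln2 / t½ = 0.693147 / 23.4 = 0.02962 h⁻¹
Fraction remaining after one interval: r = e^(−kτ) = e^(−0.02962 × 19.0) = 0.5696
Before dose 3, 2 doses have been given (aged 1τ, 2τ).
C_trough = C₀ × (r + r²) = 4.710 × (0.5696 + 0.3244) = 4.211 mg/L

4.2 mg/L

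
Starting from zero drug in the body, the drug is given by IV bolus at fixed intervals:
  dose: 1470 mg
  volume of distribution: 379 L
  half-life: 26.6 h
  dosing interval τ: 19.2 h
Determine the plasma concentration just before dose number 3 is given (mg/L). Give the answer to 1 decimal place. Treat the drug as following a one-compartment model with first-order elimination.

3.8 mg/L

C₀ per dose = Dose / Vd = 1470 / 379 = 3.879 mg/L
k = ln2 / t½ = 0.693147 / 26.6 = 0.02606 h⁻¹
Fraction remaining after one interval: r = e^(−kτ) = e^(−0.02606 × 19.2) = 0.6063
Before dose 3, 2 doses have been given (aged 1τ, 2τ).
C_trough = C₀ × (r + r²) = 3.879 × (0.6063 + 0.3676) = 3.778 mg/L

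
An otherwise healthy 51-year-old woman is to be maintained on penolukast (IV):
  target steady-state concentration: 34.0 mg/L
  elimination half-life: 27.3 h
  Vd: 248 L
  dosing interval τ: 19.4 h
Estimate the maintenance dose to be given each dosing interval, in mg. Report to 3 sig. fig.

k = ln2 / t½ = 0.693147 / 27.3 = 0.02539 h⁻¹
CL = k × Vd = 0.02539 × 248 = 6.297 L/h
At steady state, Dose/τ = Css × CL.
Dose = Css × CL × τ = 34.0 × 6.297 × 19.4 = 4154 mg

4150 mg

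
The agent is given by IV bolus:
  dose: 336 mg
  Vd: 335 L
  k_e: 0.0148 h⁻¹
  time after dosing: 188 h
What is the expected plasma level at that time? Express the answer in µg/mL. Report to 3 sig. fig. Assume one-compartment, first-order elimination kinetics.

0.0621 µg/mL

C₀ = Dose / Vd = 336.0 / 335 = 1.003 mg/L
C = C₀ · e^(−k·t) = 1.003 × e^(−0.01480 × 188)
  = 1.003 × 0.06189 = 0.06208 mg/L
(0.06208 mg/L = 0.06208 µg/mL)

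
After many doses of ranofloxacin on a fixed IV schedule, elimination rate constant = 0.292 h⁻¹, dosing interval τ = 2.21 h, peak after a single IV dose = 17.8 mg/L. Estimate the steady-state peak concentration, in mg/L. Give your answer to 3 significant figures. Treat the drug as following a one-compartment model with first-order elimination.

37.4 mg/L

e^(−kτ) = e^(−0.2920 × 2.21) = 0.5245
Accumulation ratio R = 1 / (1 − e^(−kτ)) = 1 / (1 − 0.5245) = 2.103
Steady-state peak = C₀ × R = 17.8 × 2.103 = 37.43 mg/L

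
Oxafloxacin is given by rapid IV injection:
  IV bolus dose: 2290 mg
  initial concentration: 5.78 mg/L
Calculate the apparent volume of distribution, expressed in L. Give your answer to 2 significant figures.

400 L

Vd = Dose / C₀ = 2290 / 5.78 = 396.2 L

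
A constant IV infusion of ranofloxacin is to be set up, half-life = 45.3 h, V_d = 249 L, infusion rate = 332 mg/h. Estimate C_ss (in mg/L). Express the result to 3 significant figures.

k = ln2 / t½ = 0.693147 / 45.3 = 0.01530 h⁻¹
CL = k × Vd = 0.01530 × 249 = 3.810 L/h
At steady state Css = R₀ / CL = 332 / 3.810 = 87.14 mg/L

87.1 mg/L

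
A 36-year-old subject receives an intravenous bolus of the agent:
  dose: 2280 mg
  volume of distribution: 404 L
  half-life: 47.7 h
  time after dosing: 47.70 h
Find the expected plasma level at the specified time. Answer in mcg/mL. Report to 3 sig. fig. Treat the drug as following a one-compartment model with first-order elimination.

2.82 mcg/mL

C₀ = Dose / Vd = 2280 / 404 = 5.644 mg/L
k = ln2 / t½ = 0.693147 / 47.7 = 0.01453 h⁻¹
t / t½ = 47.70 / 47.7 = 1 half-lives
C = C₀ × (1/2)^1 = 5.644 × 0.5000 = 2.822 mg/L
(2.822 mg/L = 2.822 mcg/mL)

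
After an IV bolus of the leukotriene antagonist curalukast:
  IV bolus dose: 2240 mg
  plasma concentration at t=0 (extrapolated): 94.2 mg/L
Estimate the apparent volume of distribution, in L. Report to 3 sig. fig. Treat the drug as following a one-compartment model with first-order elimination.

Vd = Dose / C₀ = 2240 / 94.2 = 23.78 L

23.8 L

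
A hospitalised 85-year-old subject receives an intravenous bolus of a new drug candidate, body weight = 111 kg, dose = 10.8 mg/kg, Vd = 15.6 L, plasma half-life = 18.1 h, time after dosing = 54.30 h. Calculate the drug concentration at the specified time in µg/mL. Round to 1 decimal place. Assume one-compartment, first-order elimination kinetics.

Total dose = 10.8 × 111 = 1199 mg
C₀ = Dose / Vd = 1199 / 15.6 = 76.86 mg/L
k = ln2 / t½ = 0.693147 / 18.1 = 0.03830 h⁻¹
t / t½ = 54.30 / 18.1 = 3 half-lives
C = C₀ × (1/2)^3 = 76.86 × 0.1250 = 9.608 mg/L
(9.608 mg/L = 9.608 µg/mL)

9.6 µg/mL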